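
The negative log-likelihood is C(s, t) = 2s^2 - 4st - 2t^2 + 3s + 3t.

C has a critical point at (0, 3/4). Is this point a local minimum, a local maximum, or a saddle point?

saddle point

The Hessian of C is constant: H = [[4, -4], [-4, -4]].
det(H) = 4·(-4) − (-4)² = -32.
Since det(H) < 0, H is indefinite and the critical point is a saddle point.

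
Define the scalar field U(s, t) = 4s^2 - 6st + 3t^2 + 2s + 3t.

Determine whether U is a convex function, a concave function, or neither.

convex

U is quadratic, so its Hessian is the constant matrix H = [[8, -6], [-6, 6]].
det(H) = 12, tr(H) = 14.
det(H) > 0 and tr(H) > 0, so H is positive definite everywhere: convex.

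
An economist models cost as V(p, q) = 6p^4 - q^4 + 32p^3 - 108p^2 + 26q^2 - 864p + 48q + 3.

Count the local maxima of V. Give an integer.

V separates as a function of p plus a function of q, so ∇V=0 decouples.
∂V/∂p = 24(p - 3)(p + 3)(p + 4) = 0 at p ∈ {-4, -3, 3}; ∂V/∂q = -4(q - 4)(q + 1)(q + 3) = 0 at q ∈ {-3, -1, 4}.
The Hessian is diagonal: diag(V_pp, V_qq). Second derivatives: V_pp(-4)=168, V_pp(-3)=-144, V_pp(3)=1008; V_qq(-3)=-56, V_qq(-1)=40, V_qq(4)=-140.
Local maxima occur where both diagonal entries negative: (-3, -3), (-3, 4). Count: 2.

2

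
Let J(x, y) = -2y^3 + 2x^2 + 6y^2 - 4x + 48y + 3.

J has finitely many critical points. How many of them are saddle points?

1

J separates as a function of x plus a function of y, so ∇J=0 decouples.
∂J/∂x = 4(x - 1) = 0 at x ∈ {1}; ∂J/∂y = -6(y - 4)(y + 2) = 0 at y ∈ {-2, 4}.
The Hessian is diagonal: diag(J_xx, J_yy). Second derivatives: J_xx(1)=4; J_yy(-2)=36, J_yy(4)=-36.
Saddle points occur where the two diagonal entries have opposite signs: (1, 4). Count: 1.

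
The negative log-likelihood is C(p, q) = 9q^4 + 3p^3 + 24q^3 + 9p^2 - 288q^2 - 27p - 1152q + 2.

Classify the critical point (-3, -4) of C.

The mixed partial ∂²C/∂p∂q is 0, so the Hessian at any point is diag(C_pp, C_qq) = diag(18(p + 1), 36(3q^2 + 4q - 16)).
At (-3, -4): H = diag(-36, 576).
The eigenvalues have opposite signs, so H is indefinite: a saddle point.

saddle point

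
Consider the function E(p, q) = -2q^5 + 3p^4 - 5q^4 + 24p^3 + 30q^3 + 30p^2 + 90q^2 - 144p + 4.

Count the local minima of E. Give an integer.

E separates as a function of p plus a function of q, so ∇E=0 decouples.
∂E/∂p = 12(p - 1)(p + 3)(p + 4) = 0 at p ∈ {-4, -3, 1}; ∂E/∂q = -10q(q - 3)(q + 2)(q + 3) = 0 at q ∈ {-3, -2, 0, 3}.
The Hessian is diagonal: diag(E_pp, E_qq). Second derivatives: E_pp(-4)=60, E_pp(-3)=-48, E_pp(1)=240; E_qq(-3)=180, E_qq(-2)=-100, E_qq(0)=180, E_qq(3)=-900.
Local minima occur where both diagonal entries positive: (-4, -3), (-4, 0), (1, -3), (1, 0). Count: 4.

4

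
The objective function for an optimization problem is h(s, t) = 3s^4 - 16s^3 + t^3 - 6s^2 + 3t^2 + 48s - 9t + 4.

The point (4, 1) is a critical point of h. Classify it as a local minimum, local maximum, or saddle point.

The mixed partial ∂²h/∂s∂t is 0, so the Hessian at any point is diag(h_ss, h_tt) = diag(12(3s^2 - 8s - 1), 6(t + 1)).
At (4, 1): H = diag(180, 12).
Both eigenvalues are positive, so H is positive definite: a local minimum.

local minimum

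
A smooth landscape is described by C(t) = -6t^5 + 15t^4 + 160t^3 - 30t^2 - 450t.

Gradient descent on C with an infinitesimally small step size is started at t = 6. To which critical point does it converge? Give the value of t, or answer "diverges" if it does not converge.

C'(t) = -30(t - 5)(t - 1)(t + 1)(t + 3), so C'(6) = -9450.
Gradient descent moves in the -C' direction, i.e. t is increasing.
There is no critical point above t=6, and C' keeps the same sign, so the iterate runs off to +∞.

diverges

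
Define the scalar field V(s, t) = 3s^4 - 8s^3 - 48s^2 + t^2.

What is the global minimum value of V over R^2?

-512

V(s,t) separates as P(s) + Q(t), so its minimum is min P + min Q.
P'(s) = 12s(s - 4)(s + 2) vanishes at s ∈ {-2, 0, 4}; Q'(t) = 2t vanishes at t ∈ {0}.
Local minima of P (where P''>0): P(-2)=-80, P(4)=-512. Local minima of Q: Q(0)=0.
So the global minimum of V is P(4) + Q(0) = -512 + 0 = -512, attained at (4, 0).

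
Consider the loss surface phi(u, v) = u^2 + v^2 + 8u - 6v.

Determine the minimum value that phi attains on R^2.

-25

phi(u,v) separates as P(u) + Q(v), so its minimum is min P + min Q.
P'(u) = 2u + 8 vanishes at u ∈ {-4}; Q'(v) = 2v - 6 vanishes at v ∈ {3}.
Local minima of P (where P''>0): P(-4)=-16. Local minima of Q: Q(3)=-9.
So the global minimum of phi is P(-4) + Q(3) = -16 − 9 = -25, attained at (-4, 3).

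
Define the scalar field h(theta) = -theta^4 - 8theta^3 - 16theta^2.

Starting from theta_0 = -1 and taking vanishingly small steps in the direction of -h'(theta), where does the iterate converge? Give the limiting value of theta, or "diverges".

h'(theta) = -4theta(theta + 2)(theta + 4), so h'(-1) = 12.
Gradient descent moves in the -h' direction, i.e. theta is decreasing.
The nearest critical point in that direction is theta = -2, where h'' = 16 > 0 (a local minimum). The iterate converges there.

-2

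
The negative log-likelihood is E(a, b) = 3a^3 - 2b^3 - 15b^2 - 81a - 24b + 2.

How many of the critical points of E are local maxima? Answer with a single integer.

E separates as a function of a plus a function of b, so ∇E=0 decouples.
∂E/∂a = 9(a - 3)(a + 3) = 0 at a ∈ {-3, 3}; ∂E/∂b = -6(b + 1)(b + 4) = 0 at b ∈ {-4, -1}.
The Hessian is diagonal: diag(E_aa, E_bb). Second derivatives: E_aa(-3)=-54, E_aa(3)=54; E_bb(-4)=18, E_bb(-1)=-18.
Local maxima occur where both diagonal entries negative: (-3, -1). Count: 1.

1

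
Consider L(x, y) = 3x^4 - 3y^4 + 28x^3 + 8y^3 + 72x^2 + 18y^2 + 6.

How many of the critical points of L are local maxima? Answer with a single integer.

2

L separates as a function of x plus a function of y, so ∇L=0 decouples.
∂L/∂x = 12x(x + 3)(x + 4) = 0 at x ∈ {-4, -3, 0}; ∂L/∂y = -12y(y - 3)(y + 1) = 0 at y ∈ {-1, 0, 3}.
The Hessian is diagonal: diag(L_xx, L_yy). Second derivatives: L_xx(-4)=48, L_xx(-3)=-36, L_xx(0)=144; L_yy(-1)=-48, L_yy(0)=36, L_yy(3)=-144.
Local maxima occur where both diagonal entries negative: (-3, -1), (-3, 3). Count: 2.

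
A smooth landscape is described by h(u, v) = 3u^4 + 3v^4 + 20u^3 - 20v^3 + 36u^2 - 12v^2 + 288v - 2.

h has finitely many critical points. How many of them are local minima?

4

h separates as a function of u plus a function of v, so ∇h=0 decouples.
∂h/∂u = 12u(u + 2)(u + 3) = 0 at u ∈ {-3, -2, 0}; ∂h/∂v = 12(v - 4)(v - 3)(v + 2) = 0 at v ∈ {-2, 3, 4}.
The Hessian is diagonal: diag(h_uu, h_vv). Second derivatives: h_uu(-3)=36, h_uu(-2)=-24, h_uu(0)=72; h_vv(-2)=360, h_vv(3)=-60, h_vv(4)=72.
Local minima occur where both diagonal entries positive: (-3, -2), (-3, 4), (0, -2), (0, 4). Count: 4.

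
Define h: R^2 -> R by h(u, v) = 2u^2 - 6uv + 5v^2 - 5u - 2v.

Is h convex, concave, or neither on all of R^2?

convex

h is quadratic, so its Hessian is the constant matrix H = [[4, -6], [-6, 10]].
det(H) = 4, tr(H) = 14.
det(H) > 0 and tr(H) > 0, so H is positive definite everywhere: convex.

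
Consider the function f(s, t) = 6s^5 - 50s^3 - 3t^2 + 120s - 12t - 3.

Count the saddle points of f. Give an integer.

2

f separates as a function of s plus a function of t, so ∇f=0 decouples.
∂f/∂s = 30(s - 2)(s - 1)(s + 1)(s + 2) = 0 at s ∈ {-2, -1, 1, 2}; ∂f/∂t = -6(t + 2) = 0 at t ∈ {-2}.
The Hessian is diagonal: diag(f_ss, f_tt). Second derivatives: f_ss(-2)=-360, f_ss(-1)=180, f_ss(1)=-180, f_ss(2)=360; f_tt(-2)=-6.
Saddle points occur where the two diagonal entries have opposite signs: (-1, -2), (2, -2). Count: 2.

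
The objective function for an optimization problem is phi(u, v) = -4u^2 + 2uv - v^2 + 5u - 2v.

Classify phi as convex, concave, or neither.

phi is quadratic, so its Hessian is the constant matrix H = [[-8, 2], [2, -2]].
det(H) = 12, tr(H) = -10.
det(H) > 0 and tr(H) < 0, so H is negative definite everywhere: concave.

concave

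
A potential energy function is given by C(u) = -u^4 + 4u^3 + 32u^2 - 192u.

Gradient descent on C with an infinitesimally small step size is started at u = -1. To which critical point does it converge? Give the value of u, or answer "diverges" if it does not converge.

C'(u) = -4(u - 4)(u - 3)(u + 4), so C'(-1) = -240.
Gradient descent moves in the -C' direction, i.e. u is increasing.
The nearest critical point in that direction is u = 3, where C'' = 28 > 0 (a local minimum). The iterate converges there.

3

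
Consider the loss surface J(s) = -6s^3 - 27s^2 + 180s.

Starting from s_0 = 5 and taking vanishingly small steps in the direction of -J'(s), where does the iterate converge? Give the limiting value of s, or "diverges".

diverges

J'(s) = -18(s - 2)(s + 5), so J'(5) = -540.
Gradient descent moves in the -J' direction, i.e. s is increasing.
There is no critical point above s=5, and J' keeps the same sign, so the iterate runs off to +∞.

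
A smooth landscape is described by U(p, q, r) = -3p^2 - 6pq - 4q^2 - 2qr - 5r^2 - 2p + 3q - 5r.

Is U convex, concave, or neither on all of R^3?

U is quadratic, so its Hessian is the constant matrix H = [[-6, -6, 0], [-6, -8, -2], [0, -2, -10]].
Leading principal minors: -6, 12, -96.
Signs alternate −, +, − ⇒ H ≺ 0 ⇒ concave.

concave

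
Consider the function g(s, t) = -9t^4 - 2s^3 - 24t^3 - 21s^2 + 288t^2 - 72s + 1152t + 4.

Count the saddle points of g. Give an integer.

3

g separates as a function of s plus a function of t, so ∇g=0 decouples.
∂g/∂s = -6(s + 3)(s + 4) = 0 at s ∈ {-4, -3}; ∂g/∂t = -36(t - 4)(t + 2)(t + 4) = 0 at t ∈ {-4, -2, 4}.
The Hessian is diagonal: diag(g_ss, g_tt). Second derivatives: g_ss(-4)=6, g_ss(-3)=-6; g_tt(-4)=-576, g_tt(-2)=432, g_tt(4)=-1728.
Saddle points occur where the two diagonal entries have opposite signs: (-4, -4), (-4, 4), (-3, -2). Count: 3.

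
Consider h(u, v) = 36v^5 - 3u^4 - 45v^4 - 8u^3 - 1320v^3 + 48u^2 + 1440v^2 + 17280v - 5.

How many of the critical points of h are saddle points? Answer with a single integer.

6

h separates as a function of u plus a function of v, so ∇h=0 decouples.
∂h/∂u = -12u(u - 2)(u + 4) = 0 at u ∈ {-4, 0, 2}; ∂h/∂v = 180(v - 4)(v - 3)(v + 2)(v + 4) = 0 at v ∈ {-4, -2, 3, 4}.
The Hessian is diagonal: diag(h_uu, h_vv). Second derivatives: h_uu(-4)=-288, h_uu(0)=96, h_uu(2)=-144; h_vv(-4)=-20160, h_vv(-2)=10800, h_vv(3)=-6300, h_vv(4)=8640.
Saddle points occur where the two diagonal entries have opposite signs: (-4, -2), (-4, 4), (0, -4), (0, 3), (2, -2), (2, 4). Count: 6.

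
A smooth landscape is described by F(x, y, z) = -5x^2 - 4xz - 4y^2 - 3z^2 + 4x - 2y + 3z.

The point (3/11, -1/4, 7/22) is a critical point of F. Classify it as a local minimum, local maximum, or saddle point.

local maximum

The Hessian is constant: H = [[-10, 0, -4], [0, -8, 0], [-4, 0, -6]].
Leading principal minors: Δ₁ = -10, Δ₂ = 80, Δ₃ = -352.
The minors alternate sign starting negative (−, +, −), so H is negative definite: a local maximum.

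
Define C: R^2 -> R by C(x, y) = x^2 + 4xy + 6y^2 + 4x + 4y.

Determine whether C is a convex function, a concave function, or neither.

convex

C is quadratic, so its Hessian is the constant matrix H = [[2, 4], [4, 12]].
det(H) = 8, tr(H) = 14.
det(H) > 0 and tr(H) > 0, so H is positive definite everywhere: convex.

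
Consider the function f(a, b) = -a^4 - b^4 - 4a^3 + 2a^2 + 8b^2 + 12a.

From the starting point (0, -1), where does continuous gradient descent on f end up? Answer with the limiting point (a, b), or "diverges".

(-1, 0)

f is separable, so gradient descent decouples: a follows -∂f/∂a, b follows -∂f/∂b.
∂f/∂a = -4(a - 1)(a + 1)(a + 3); at a=0 this is 12, so a decreases.
∂f/∂b = -4b(b - 2)(b + 2); at b=-1 this is -12, so b increases.
a converges to its nearest critical value -1 (a local min of the a-part); b converges to 0. The iterate converges to (-1, 0).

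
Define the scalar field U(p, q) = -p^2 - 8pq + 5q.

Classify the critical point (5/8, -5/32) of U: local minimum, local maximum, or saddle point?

saddle point

The Hessian of U is constant: H = [[-2, -8], [-8, 0]].
det(H) = (-2)·0 − (-8)² = -64.
Since det(H) < 0, H is indefinite and the critical point is a saddle point.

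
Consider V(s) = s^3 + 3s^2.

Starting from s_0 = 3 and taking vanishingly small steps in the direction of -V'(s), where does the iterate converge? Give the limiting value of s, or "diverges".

V'(s) = 3s(s + 2), so V'(3) = 45.
Gradient descent moves in the -V' direction, i.e. s is decreasing.
The nearest critical point in that direction is s = 0, where V'' = 6 > 0 (a local minimum). The iterate converges there.

0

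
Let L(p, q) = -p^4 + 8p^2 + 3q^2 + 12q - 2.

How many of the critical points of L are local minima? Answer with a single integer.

1

L separates as a function of p plus a function of q, so ∇L=0 decouples.
∂L/∂p = -4p(p - 2)(p + 2) = 0 at p ∈ {-2, 0, 2}; ∂L/∂q = 6(q + 2) = 0 at q ∈ {-2}.
The Hessian is diagonal: diag(L_pp, L_qq). Second derivatives: L_pp(-2)=-32, L_pp(0)=16, L_pp(2)=-32; L_qq(-2)=6.
Local minima occur where both diagonal entries positive: (0, -2). Count: 1.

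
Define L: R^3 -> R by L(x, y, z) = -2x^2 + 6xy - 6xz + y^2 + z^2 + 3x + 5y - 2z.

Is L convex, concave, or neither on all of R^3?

neither

L is quadratic, so its Hessian is the constant matrix H = [[-4, 6, -6], [6, 2, 0], [-6, 0, 2]].
Leading principal minors: -4, -44, -160.
Neither pattern holds ⇒ H is indefinite ⇒ neither convex nor concave.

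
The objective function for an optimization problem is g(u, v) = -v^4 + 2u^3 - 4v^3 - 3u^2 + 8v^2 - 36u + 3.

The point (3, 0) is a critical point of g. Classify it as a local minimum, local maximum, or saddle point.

The mixed partial ∂²g/∂u∂v is 0, so the Hessian at any point is diag(g_uu, g_vv) = diag(6(2u - 1), 4(-3v^2 - 6v + 4)).
At (3, 0): H = diag(30, 16).
Both eigenvalues are positive, so H is positive definite: a local minimum.

local minimum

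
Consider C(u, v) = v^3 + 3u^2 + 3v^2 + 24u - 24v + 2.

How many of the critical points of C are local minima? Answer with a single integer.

1

C separates as a function of u plus a function of v, so ∇C=0 decouples.
∂C/∂u = 6(u + 4) = 0 at u ∈ {-4}; ∂C/∂v = 3(v - 2)(v + 4) = 0 at v ∈ {-4, 2}.
The Hessian is diagonal: diag(C_uu, C_vv). Second derivatives: C_uu(-4)=6; C_vv(-4)=-18, C_vv(2)=18.
Local minima occur where both diagonal entries positive: (-4, 2). Count: 1.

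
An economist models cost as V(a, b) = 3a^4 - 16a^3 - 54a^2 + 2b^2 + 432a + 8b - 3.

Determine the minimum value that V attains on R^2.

V(a,b) separates as P(a) + Q(b) − 3, so its minimum is min P + min Q − 3.
P'(a) = 12(a - 4)(a - 3)(a + 3) vanishes at a ∈ {-3, 3, 4}; Q'(b) = 4b + 8 vanishes at b ∈ {-2}.
Local minima of P (where P''>0): P(-3)=-1107, P(4)=608. Local minima of Q: Q(-2)=-8.
So the global minimum of V is P(-3) + Q(-2) − 3 = -1107 − 8 − 3 = -1118, attained at (-3, -2).

-1118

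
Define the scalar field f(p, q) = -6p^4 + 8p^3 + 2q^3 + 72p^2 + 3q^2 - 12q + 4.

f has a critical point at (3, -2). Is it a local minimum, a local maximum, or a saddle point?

The mixed partial ∂²f/∂p∂q is 0, so the Hessian at any point is diag(f_pp, f_qq) = diag(24(-3p^2 + 2p + 6), 6(2q + 1)).
At (3, -2): H = diag(-360, -18).
Both eigenvalues are negative, so H is negative definite: a local maximum.

local maximum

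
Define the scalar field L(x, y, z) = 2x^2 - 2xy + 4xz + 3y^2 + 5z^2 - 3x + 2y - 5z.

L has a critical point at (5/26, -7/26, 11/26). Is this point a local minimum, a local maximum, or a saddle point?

local minimum

The Hessian is constant: H = [[4, -2, 4], [-2, 6, 0], [4, 0, 10]].
Leading principal minors: Δ₁ = 4, Δ₂ = 20, Δ₃ = 104.
All leading minors are positive, so H is positive definite: a local minimum.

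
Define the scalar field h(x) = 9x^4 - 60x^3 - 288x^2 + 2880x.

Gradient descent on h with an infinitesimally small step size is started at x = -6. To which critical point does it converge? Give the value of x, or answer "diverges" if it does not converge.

-4

h'(x) = 36(x - 5)(x - 4)(x + 4), so h'(-6) = -7920.
Gradient descent moves in the -h' direction, i.e. x is increasing.
The nearest critical point in that direction is x = -4, where h'' = 2592 > 0 (a local minimum). The iterate converges there.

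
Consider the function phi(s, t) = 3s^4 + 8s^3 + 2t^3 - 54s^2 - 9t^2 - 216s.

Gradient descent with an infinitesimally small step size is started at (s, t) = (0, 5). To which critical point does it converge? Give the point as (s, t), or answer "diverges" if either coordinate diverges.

(3, 3)

phi is separable, so gradient descent decouples: s follows -∂phi/∂s, t follows -∂phi/∂t.
∂phi/∂s = 12(s - 3)(s + 2)(s + 3); at s=0 this is -216, so s increases.
∂phi/∂t = 6t(t - 3); at t=5 this is 60, so t decreases.
s converges to its nearest critical value 3 (a local min of the s-part); t converges to 3. The iterate converges to (3, 3).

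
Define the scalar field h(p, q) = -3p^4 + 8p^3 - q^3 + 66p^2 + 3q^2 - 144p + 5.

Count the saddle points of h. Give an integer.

h separates as a function of p plus a function of q, so ∇h=0 decouples.
∂h/∂p = -12(p - 4)(p - 1)(p + 3) = 0 at p ∈ {-3, 1, 4}; ∂h/∂q = -3q(q - 2) = 0 at q ∈ {0, 2}.
The Hessian is diagonal: diag(h_pp, h_qq). Second derivatives: h_pp(-3)=-336, h_pp(1)=144, h_pp(4)=-252; h_qq(0)=6, h_qq(2)=-6.
Saddle points occur where the two diagonal entries have opposite signs: (-3, 0), (1, 2), (4, 0). Count: 3.

3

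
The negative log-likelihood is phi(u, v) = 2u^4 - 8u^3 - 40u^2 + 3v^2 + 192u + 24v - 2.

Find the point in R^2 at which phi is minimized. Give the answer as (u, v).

(-3, -4)

phi(u,v) separates as P(u) + Q(v) − 2, so its minimum is min P + min Q − 2.
P'(u) = 8(u - 4)(u - 2)(u + 3) vanishes at u ∈ {-3, 2, 4}; Q'(v) = 6v + 24 vanishes at v ∈ {-4}.
Local minima of P (where P''>0): P(-3)=-558, P(4)=128. Local minima of Q: Q(-4)=-48.
So the global minimum of phi is P(-3) + Q(-4) − 2 = -558 − 48 − 2 = -608, attained at (-3, -4).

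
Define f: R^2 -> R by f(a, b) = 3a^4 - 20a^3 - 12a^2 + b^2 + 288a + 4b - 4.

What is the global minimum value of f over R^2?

-424

f(a,b) separates as P(a) + Q(b) − 4, so its minimum is min P + min Q − 4.
P'(a) = 12(a - 4)(a - 3)(a + 2) vanishes at a ∈ {-2, 3, 4}; Q'(b) = 2b + 4 vanishes at b ∈ {-2}.
Local minima of P (where P''>0): P(-2)=-416, P(4)=448. Local minima of Q: Q(-2)=-4.
So the global minimum of f is P(-2) + Q(-2) − 4 = -416 − 4 − 4 = -424, attained at (-2, -2).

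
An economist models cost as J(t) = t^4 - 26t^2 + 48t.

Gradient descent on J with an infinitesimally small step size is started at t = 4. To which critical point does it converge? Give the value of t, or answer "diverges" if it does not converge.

J'(t) = 4(t - 3)(t - 1)(t + 4), so J'(4) = 96.
Gradient descent moves in the -J' direction, i.e. t is decreasing.
The nearest critical point in that direction is t = 3, where J'' = 56 > 0 (a local minimum). The iterate converges there.

3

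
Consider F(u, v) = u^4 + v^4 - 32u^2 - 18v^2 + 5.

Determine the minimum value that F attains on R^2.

-332

F(u,v) separates as P(u) + Q(v) + 5, so its minimum is min P + min Q + 5.
P'(u) = 4u(u - 4)(u + 4) vanishes at u ∈ {-4, 0, 4}; Q'(v) = 4v(v - 3)(v + 3) vanishes at v ∈ {-3, 0, 3}.
Local minima of P (where P''>0): P(-4)=-256, P(4)=-256. Local minima of Q: Q(-3)=-81, Q(3)=-81.
So the global minimum of F is P(-4) + Q(-3) + 5 = -256 − 81 + 5 = -332, attained at (-4, -3).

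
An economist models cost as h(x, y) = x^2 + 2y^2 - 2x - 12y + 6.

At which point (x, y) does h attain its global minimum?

(1, 3)

h(x,y) separates as P(x) + Q(y) + 6, so its minimum is min P + min Q + 6.
P'(x) = 2x - 2 vanishes at x ∈ {1}; Q'(y) = 4y - 12 vanishes at y ∈ {3}.
Local minima of P (where P''>0): P(1)=-1. Local minima of Q: Q(3)=-18.
So the global minimum of h is P(1) + Q(3) + 6 = -1 − 18 + 6 = -13, attained at (1, 3).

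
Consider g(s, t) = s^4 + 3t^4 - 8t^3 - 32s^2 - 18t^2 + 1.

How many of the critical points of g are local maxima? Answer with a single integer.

g separates as a function of s plus a function of t, so ∇g=0 decouples.
∂g/∂s = 4s(s - 4)(s + 4) = 0 at s ∈ {-4, 0, 4}; ∂g/∂t = 12t(t - 3)(t + 1) = 0 at t ∈ {-1, 0, 3}.
The Hessian is diagonal: diag(g_ss, g_tt). Second derivatives: g_ss(-4)=128, g_ss(0)=-64, g_ss(4)=128; g_tt(-1)=48, g_tt(0)=-36, g_tt(3)=144.
Local maxima occur where both diagonal entries negative: (0, 0). Count: 1.

1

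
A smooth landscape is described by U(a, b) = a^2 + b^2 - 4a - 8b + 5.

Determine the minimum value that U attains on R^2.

U(a,b) separates as P(a) + Q(b) + 5, so its minimum is min P + min Q + 5.
P'(a) = 2a - 4 vanishes at a ∈ {2}; Q'(b) = 2b - 8 vanishes at b ∈ {4}.
Local minima of P (where P''>0): P(2)=-4. Local minima of Q: Q(4)=-16.
So the global minimum of U is P(2) + Q(4) + 5 = -4 − 16 + 5 = -15, attained at (2, 4).

-15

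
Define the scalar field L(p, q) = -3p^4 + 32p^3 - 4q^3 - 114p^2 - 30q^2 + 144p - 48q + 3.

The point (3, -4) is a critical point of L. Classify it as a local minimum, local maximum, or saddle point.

local minimum

The mixed partial ∂²L/∂p∂q is 0, so the Hessian at any point is diag(L_pp, L_qq) = diag(12(-3p^2 + 16p - 19), -12(2q + 5)).
At (3, -4): H = diag(24, 36).
Both eigenvalues are positive, so H is positive definite: a local minimum.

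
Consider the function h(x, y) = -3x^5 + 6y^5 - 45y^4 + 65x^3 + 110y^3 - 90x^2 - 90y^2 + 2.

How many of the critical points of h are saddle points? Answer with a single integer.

8

h separates as a function of x plus a function of y, so ∇h=0 decouples.
∂h/∂x = -15x(x - 3)(x - 1)(x + 4) = 0 at x ∈ {-4, 0, 1, 3}; ∂h/∂y = 30y(y - 3)(y - 2)(y - 1) = 0 at y ∈ {0, 1, 2, 3}.
The Hessian is diagonal: diag(h_xx, h_yy). Second derivatives: h_xx(-4)=2100, h_xx(0)=-180, h_xx(1)=150, h_xx(3)=-630; h_yy(0)=-180, h_yy(1)=60, h_yy(2)=-60, h_yy(3)=180.
Saddle points occur where the two diagonal entries have opposite signs: (-4, 0), (-4, 2), (0, 1), (0, 3), (1, 0), (1, 2), (3, 1), (3, 3). Count: 8.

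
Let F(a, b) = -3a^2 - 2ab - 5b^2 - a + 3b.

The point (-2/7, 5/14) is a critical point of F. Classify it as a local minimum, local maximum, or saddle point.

The Hessian of F is constant: H = [[-6, -2], [-2, -10]].
det(H) = (-6)·(-10) − (-2)² = 56.
det(H) > 0 and tr(H) = -16 < 0, so H is negative definite and the point is a local maximum.

local maximum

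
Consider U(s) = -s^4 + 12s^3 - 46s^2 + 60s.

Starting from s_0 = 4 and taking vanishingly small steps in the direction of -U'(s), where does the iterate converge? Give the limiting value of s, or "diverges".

3

U'(s) = -4(s - 5)(s - 3)(s - 1), so U'(4) = 12.
Gradient descent moves in the -U' direction, i.e. s is decreasing.
The nearest critical point in that direction is s = 3, where U'' = 16 > 0 (a local minimum). The iterate converges there.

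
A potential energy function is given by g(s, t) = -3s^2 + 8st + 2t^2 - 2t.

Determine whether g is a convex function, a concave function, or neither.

neither

g is quadratic, so its Hessian is the constant matrix H = [[-6, 8], [8, 4]].
det(H) = -88, tr(H) = -2.
det(H) < 0, so H is indefinite: neither convex nor concave.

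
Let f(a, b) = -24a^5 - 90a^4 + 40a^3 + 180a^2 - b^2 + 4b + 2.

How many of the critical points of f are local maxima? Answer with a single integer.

2

f separates as a function of a plus a function of b, so ∇f=0 decouples.
∂f/∂a = -120a(a - 1)(a + 1)(a + 3) = 0 at a ∈ {-3, -1, 0, 1}; ∂f/∂b = -2(b - 2) = 0 at b ∈ {2}.
The Hessian is diagonal: diag(f_aa, f_bb). Second derivatives: f_aa(-3)=2880, f_aa(-1)=-480, f_aa(0)=360, f_aa(1)=-960; f_bb(2)=-2.
Local maxima occur where both diagonal entries negative: (-1, 2), (1, 2). Count: 2.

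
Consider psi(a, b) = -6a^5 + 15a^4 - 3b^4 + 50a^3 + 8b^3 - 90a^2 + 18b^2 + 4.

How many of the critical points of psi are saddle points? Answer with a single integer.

psi separates as a function of a plus a function of b, so ∇psi=0 decouples.
∂psi/∂a = -30a(a - 3)(a - 1)(a + 2) = 0 at a ∈ {-2, 0, 1, 3}; ∂psi/∂b = -12b(b - 3)(b + 1) = 0 at b ∈ {-1, 0, 3}.
The Hessian is diagonal: diag(psi_aa, psi_bb). Second derivatives: psi_aa(-2)=900, psi_aa(0)=-180, psi_aa(1)=180, psi_aa(3)=-900; psi_bb(-1)=-48, psi_bb(0)=36, psi_bb(3)=-144.
Saddle points occur where the two diagonal entries have opposite signs: (-2, -1), (-2, 3), (0, 0), (1, -1), (1, 3), (3, 0). Count: 6.

6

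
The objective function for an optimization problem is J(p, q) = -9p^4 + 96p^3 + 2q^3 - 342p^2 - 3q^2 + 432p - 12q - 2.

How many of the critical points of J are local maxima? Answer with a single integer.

J separates as a function of p plus a function of q, so ∇J=0 decouples.
∂J/∂p = -36(p - 4)(p - 3)(p - 1) = 0 at p ∈ {1, 3, 4}; ∂J/∂q = 6(q - 2)(q + 1) = 0 at q ∈ {-1, 2}.
The Hessian is diagonal: diag(J_pp, J_qq). Second derivatives: J_pp(1)=-216, J_pp(3)=72, J_pp(4)=-108; J_qq(-1)=-18, J_qq(2)=18.
Local maxima occur where both diagonal entries negative: (1, -1), (4, -1). Count: 2.

2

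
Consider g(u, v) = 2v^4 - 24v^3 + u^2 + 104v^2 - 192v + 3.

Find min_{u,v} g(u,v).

-125

g(u,v) separates as P(u) + Q(v) + 3, so its minimum is min P + min Q + 3.
P'(u) = 2u vanishes at u ∈ {0}; Q'(v) = 8(v - 4)(v - 3)(v - 2) vanishes at v ∈ {2, 3, 4}.
Local minima of P (where P''>0): P(0)=0. Local minima of Q: Q(2)=-128, Q(4)=-128.
So the global minimum of g is P(0) + Q(2) + 3 = 0 − 128 + 3 = -125, attained at (0, 2).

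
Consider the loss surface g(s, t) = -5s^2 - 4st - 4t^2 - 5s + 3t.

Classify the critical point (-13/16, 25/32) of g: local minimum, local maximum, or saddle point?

local maximum

The Hessian of g is constant: H = [[-10, -4], [-4, -8]].
det(H) = (-10)·(-8) − (-4)² = 64.
det(H) > 0 and tr(H) = -18 < 0, so H is negative definite and the point is a local maximum.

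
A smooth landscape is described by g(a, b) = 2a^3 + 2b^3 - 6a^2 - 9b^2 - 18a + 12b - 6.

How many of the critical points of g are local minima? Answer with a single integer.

1

g separates as a function of a plus a function of b, so ∇g=0 decouples.
∂g/∂a = 6(a - 3)(a + 1) = 0 at a ∈ {-1, 3}; ∂g/∂b = 6(b - 2)(b - 1) = 0 at b ∈ {1, 2}.
The Hessian is diagonal: diag(g_aa, g_bb). Second derivatives: g_aa(-1)=-24, g_aa(3)=24; g_bb(1)=-6, g_bb(2)=6.
Local minima occur where both diagonal entries positive: (3, 2). Count: 1.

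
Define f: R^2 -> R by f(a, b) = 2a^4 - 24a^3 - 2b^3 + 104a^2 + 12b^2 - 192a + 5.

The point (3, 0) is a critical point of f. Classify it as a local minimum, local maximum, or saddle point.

The mixed partial ∂²f/∂a∂b is 0, so the Hessian at any point is diag(f_aa, f_bb) = diag(8(3a^2 - 18a + 26), 12(-b + 2)).
At (3, 0): H = diag(-8, 24).
The eigenvalues have opposite signs, so H is indefinite: a saddle point.

saddle point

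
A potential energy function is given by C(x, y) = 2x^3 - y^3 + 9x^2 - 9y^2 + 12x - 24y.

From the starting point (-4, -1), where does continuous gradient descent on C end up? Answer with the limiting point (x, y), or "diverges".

diverges

C is separable, so gradient descent decouples: x follows -∂C/∂x, y follows -∂C/∂y.
∂C/∂x = 6(x + 1)(x + 2); at x=-4 this is 36, so x decreases.
∂C/∂y = -3(y + 2)(y + 4); at y=-1 this is -9, so y increases.
The x-coordinate has no critical point in that direction and runs off to infinity.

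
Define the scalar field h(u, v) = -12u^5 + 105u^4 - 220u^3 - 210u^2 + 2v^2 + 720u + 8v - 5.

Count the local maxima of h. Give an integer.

0

h separates as a function of u plus a function of v, so ∇h=0 decouples.
∂h/∂u = -60(u - 4)(u - 3)(u - 1)(u + 1) = 0 at u ∈ {-1, 1, 3, 4}; ∂h/∂v = 4(v + 2) = 0 at v ∈ {-2}.
The Hessian is diagonal: diag(h_uu, h_vv). Second derivatives: h_uu(-1)=2400, h_uu(1)=-720, h_uu(3)=480, h_uu(4)=-900; h_vv(-2)=4.
Local maxima occur where both diagonal entries negative: none. Count: 0.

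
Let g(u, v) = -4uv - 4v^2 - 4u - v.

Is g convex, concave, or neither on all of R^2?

neither

g is quadratic, so its Hessian is the constant matrix H = [[0, -4], [-4, -8]].
det(H) = -16, tr(H) = -8.
det(H) < 0, so H is indefinite: neither convex nor concave.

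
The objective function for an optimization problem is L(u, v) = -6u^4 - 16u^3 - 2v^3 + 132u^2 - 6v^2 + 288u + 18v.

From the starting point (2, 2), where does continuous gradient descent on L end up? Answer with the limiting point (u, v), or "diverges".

diverges

L is separable, so gradient descent decouples: u follows -∂L/∂u, v follows -∂L/∂v.
∂L/∂u = -24(u - 3)(u + 1)(u + 4); at u=2 this is 432, so u decreases.
∂L/∂v = -6(v - 1)(v + 3); at v=2 this is -30, so v increases.
The v-coordinate has no critical point in that direction and runs off to infinity.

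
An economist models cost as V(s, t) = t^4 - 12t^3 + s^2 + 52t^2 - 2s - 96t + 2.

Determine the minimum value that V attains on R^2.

-63

V(s,t) separates as P(s) + Q(t) + 2, so its minimum is min P + min Q + 2.
P'(s) = 2s - 2 vanishes at s ∈ {1}; Q'(t) = 4(t - 4)(t - 3)(t - 2) vanishes at t ∈ {2, 3, 4}.
Local minima of P (where P''>0): P(1)=-1. Local minima of Q: Q(2)=-64, Q(4)=-64.
So the global minimum of V is P(1) + Q(2) + 2 = -1 − 64 + 2 = -63, attained at (1, 2).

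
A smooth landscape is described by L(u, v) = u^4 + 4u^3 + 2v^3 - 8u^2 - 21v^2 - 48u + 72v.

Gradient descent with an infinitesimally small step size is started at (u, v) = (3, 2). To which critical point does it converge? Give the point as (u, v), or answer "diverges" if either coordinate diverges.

diverges

L is separable, so gradient descent decouples: u follows -∂L/∂u, v follows -∂L/∂v.
∂L/∂u = 4(u - 2)(u + 2)(u + 3); at u=3 this is 120, so u decreases.
∂L/∂v = 6(v - 4)(v - 3); at v=2 this is 12, so v decreases.
The v-coordinate has no critical point in that direction and runs off to infinity.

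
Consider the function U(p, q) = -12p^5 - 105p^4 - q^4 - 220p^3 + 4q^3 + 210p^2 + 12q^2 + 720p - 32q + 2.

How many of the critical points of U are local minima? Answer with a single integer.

2

U separates as a function of p plus a function of q, so ∇U=0 decouples.
∂U/∂p = -60(p - 1)(p + 1)(p + 3)(p + 4) = 0 at p ∈ {-4, -3, -1, 1}; ∂U/∂q = -4(q - 4)(q - 1)(q + 2) = 0 at q ∈ {-2, 1, 4}.
The Hessian is diagonal: diag(U_pp, U_qq). Second derivatives: U_pp(-4)=900, U_pp(-3)=-480, U_pp(-1)=720, U_pp(1)=-2400; U_qq(-2)=-72, U_qq(1)=36, U_qq(4)=-72.
Local minima occur where both diagonal entries positive: (-4, 1), (-1, 1). Count: 2.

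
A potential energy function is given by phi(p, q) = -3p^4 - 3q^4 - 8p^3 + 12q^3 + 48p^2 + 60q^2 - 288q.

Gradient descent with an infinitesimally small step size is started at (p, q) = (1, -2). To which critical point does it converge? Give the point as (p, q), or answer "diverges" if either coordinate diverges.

(0, 2)

phi is separable, so gradient descent decouples: p follows -∂phi/∂p, q follows -∂phi/∂q.
∂phi/∂p = -12p(p - 2)(p + 4); at p=1 this is 60, so p decreases.
∂phi/∂q = -12(q - 4)(q - 2)(q + 3); at q=-2 this is -288, so q increases.
p converges to its nearest critical value 0 (a local min of the p-part); q converges to 2. The iterate converges to (0, 2).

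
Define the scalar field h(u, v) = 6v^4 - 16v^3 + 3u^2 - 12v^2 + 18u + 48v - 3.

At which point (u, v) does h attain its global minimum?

(-3, -1)

h(u,v) separates as P(u) + Q(v) − 3, so its minimum is min P + min Q − 3.
P'(u) = 6u + 18 vanishes at u ∈ {-3}; Q'(v) = 24(v - 2)(v - 1)(v + 1) vanishes at v ∈ {-1, 1, 2}.
Local minima of P (where P''>0): P(-3)=-27. Local minima of Q: Q(-1)=-38, Q(2)=16.
So the global minimum of h is P(-3) + Q(-1) − 3 = -27 − 38 − 3 = -68, attained at (-3, -1).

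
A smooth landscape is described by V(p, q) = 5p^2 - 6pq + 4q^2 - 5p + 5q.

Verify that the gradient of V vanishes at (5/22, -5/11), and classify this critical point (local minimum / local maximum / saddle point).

local minimum

∇V = (10p - 6q - 5, -6p + 8q + 5); substituting (5/22, -5/11) gives ∇V = (0, 0), so (5/22, -5/11) is indeed a critical point.
The Hessian of V is constant: H = [[10, -6], [-6, 8]].
det(H) = 10·8 − (-6)² = 44.
det(H) > 0 and tr(H) = 18 > 0, so H is positive definite and the point is a local minimum.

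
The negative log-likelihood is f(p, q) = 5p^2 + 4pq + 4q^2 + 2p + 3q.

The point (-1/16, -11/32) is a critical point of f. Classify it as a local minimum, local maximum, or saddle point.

local minimum

The Hessian of f is constant: H = [[10, 4], [4, 8]].
det(H) = 10·8 − 4² = 64.
det(H) > 0 and tr(H) = 18 > 0, so H is positive definite and the point is a local minimum.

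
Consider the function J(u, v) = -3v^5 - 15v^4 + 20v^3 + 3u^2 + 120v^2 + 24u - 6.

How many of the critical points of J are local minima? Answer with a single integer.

2

J separates as a function of u plus a function of v, so ∇J=0 decouples.
∂J/∂u = 6(u + 4) = 0 at u ∈ {-4}; ∂J/∂v = -15v(v - 2)(v + 2)(v + 4) = 0 at v ∈ {-4, -2, 0, 2}.
The Hessian is diagonal: diag(J_uu, J_vv). Second derivatives: J_uu(-4)=6; J_vv(-4)=720, J_vv(-2)=-240, J_vv(0)=240, J_vv(2)=-720.
Local minima occur where both diagonal entries positive: (-4, -4), (-4, 0). Count: 2.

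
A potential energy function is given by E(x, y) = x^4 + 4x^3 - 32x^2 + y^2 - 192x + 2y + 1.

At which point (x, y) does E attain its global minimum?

E(x,y) separates as P(x) + Q(y) + 1, so its minimum is min P + min Q + 1.
P'(x) = 4(x - 4)(x + 3)(x + 4) vanishes at x ∈ {-4, -3, 4}; Q'(y) = 2y + 2 vanishes at y ∈ {-1}.
Local minima of P (where P''>0): P(-4)=256, P(4)=-768. Local minima of Q: Q(-1)=-1.
So the global minimum of E is P(4) + Q(-1) + 1 = -768 − 1 + 1 = -768, attained at (4, -1).

(4, -1)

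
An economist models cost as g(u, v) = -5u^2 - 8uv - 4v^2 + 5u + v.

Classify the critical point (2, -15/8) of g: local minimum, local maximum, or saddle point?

The Hessian of g is constant: H = [[-10, -8], [-8, -8]].
det(H) = (-10)·(-8) − (-8)² = 16.
det(H) > 0 and tr(H) = -18 < 0, so H is negative definite and the point is a local maximum.

local maximum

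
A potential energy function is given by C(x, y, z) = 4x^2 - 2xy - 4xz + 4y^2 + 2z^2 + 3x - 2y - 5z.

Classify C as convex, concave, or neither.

convex

C is quadratic, so its Hessian is the constant matrix H = [[8, -2, -4], [-2, 8, 0], [-4, 0, 4]].
Leading principal minors: 8, 60, 112.
All positive ⇒ H ≻ 0 ⇒ convex.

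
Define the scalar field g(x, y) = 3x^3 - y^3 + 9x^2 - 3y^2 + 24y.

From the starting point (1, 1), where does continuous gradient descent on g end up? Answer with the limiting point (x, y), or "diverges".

g is separable, so gradient descent decouples: x follows -∂g/∂x, y follows -∂g/∂y.
∂g/∂x = 9x(x + 2); at x=1 this is 27, so x decreases.
∂g/∂y = -3(y - 2)(y + 4); at y=1 this is 15, so y decreases.
x converges to its nearest critical value 0 (a local min of the x-part); y converges to -4. The iterate converges to (0, -4).

(0, -4)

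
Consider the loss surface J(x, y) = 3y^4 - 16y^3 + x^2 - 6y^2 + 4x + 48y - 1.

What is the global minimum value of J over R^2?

J(x,y) separates as P(x) + Q(y) − 1, so its minimum is min P + min Q − 1.
P'(x) = 2x + 4 vanishes at x ∈ {-2}; Q'(y) = 12(y - 4)(y - 1)(y + 1) vanishes at y ∈ {-1, 1, 4}.
Local minima of P (where P''>0): P(-2)=-4. Local minima of Q: Q(-1)=-35, Q(4)=-160.
So the global minimum of J is P(-2) + Q(4) − 1 = -4 − 160 − 1 = -165, attained at (-2, 4).

-165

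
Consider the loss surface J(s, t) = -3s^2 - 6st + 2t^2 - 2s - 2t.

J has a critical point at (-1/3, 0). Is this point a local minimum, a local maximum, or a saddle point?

saddle point

The Hessian of J is constant: H = [[-6, -6], [-6, 4]].
det(H) = (-6)·4 − (-6)² = -60.
Since det(H) < 0, H is indefinite and the critical point is a saddle point.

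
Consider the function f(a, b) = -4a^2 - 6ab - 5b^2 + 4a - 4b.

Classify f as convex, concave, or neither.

f is quadratic, so its Hessian is the constant matrix H = [[-8, -6], [-6, -10]].
det(H) = 44, tr(H) = -18.
det(H) > 0 and tr(H) < 0, so H is negative definite everywhere: concave.

concave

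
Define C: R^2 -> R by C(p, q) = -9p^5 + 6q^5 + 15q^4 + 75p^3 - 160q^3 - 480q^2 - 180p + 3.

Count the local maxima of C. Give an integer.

4

C separates as a function of p plus a function of q, so ∇C=0 decouples.
∂C/∂p = -45(p - 2)(p - 1)(p + 1)(p + 2) = 0 at p ∈ {-2, -1, 1, 2}; ∂C/∂q = 30q(q - 4)(q + 2)(q + 4) = 0 at q ∈ {-4, -2, 0, 4}.
The Hessian is diagonal: diag(C_pp, C_qq). Second derivatives: C_pp(-2)=540, C_pp(-1)=-270, C_pp(1)=270, C_pp(2)=-540; C_qq(-4)=-1920, C_qq(-2)=720, C_qq(0)=-960, C_qq(4)=5760.
Local maxima occur where both diagonal entries negative: (-1, -4), (-1, 0), (2, -4), (2, 0). Count: 4.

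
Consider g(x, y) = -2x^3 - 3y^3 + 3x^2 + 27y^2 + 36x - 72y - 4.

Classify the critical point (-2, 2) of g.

local minimum

The mixed partial ∂²g/∂x∂y is 0, so the Hessian at any point is diag(g_xx, g_yy) = diag(6(-2x + 1), 18(-y + 3)).
At (-2, 2): H = diag(30, 18).
Both eigenvalues are positive, so H is positive definite: a local minimum.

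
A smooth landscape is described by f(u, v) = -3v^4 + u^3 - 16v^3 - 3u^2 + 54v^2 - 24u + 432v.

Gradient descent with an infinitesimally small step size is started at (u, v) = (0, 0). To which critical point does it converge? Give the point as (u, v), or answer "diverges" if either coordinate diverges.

f is separable, so gradient descent decouples: u follows -∂f/∂u, v follows -∂f/∂v.
∂f/∂u = 3(u - 4)(u + 2); at u=0 this is -24, so u increases.
∂f/∂v = -12(v - 3)(v + 3)(v + 4); at v=0 this is 432, so v decreases.
u converges to its nearest critical value 4 (a local min of the u-part); v converges to -3. The iterate converges to (4, -3).

(4, -3)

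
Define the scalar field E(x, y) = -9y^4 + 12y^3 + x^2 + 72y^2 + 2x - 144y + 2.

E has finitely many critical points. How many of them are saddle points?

2

E separates as a function of x plus a function of y, so ∇E=0 decouples.
∂E/∂x = 2(x + 1) = 0 at x ∈ {-1}; ∂E/∂y = -36(y - 2)(y - 1)(y + 2) = 0 at y ∈ {-2, 1, 2}.
The Hessian is diagonal: diag(E_xx, E_yy). Second derivatives: E_xx(-1)=2; E_yy(-2)=-432, E_yy(1)=108, E_yy(2)=-144.
Saddle points occur where the two diagonal entries have opposite signs: (-1, -2), (-1, 2). Count: 2.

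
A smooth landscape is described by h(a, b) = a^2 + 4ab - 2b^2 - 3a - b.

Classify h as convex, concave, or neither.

h is quadratic, so its Hessian is the constant matrix H = [[2, 4], [4, -4]].
det(H) = -24, tr(H) = -2.
det(H) < 0, so H is indefinite: neither convex nor concave.

neither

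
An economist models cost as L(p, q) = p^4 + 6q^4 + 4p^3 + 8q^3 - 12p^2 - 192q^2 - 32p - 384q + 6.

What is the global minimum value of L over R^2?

L(p,q) separates as A(p) + B(q) + 6, so its minimum is min A + min B + 6.
A'(p) = 4(p - 2)(p + 1)(p + 4) vanishes at p ∈ {-4, -1, 2}; B'(q) = 24(q - 4)(q + 1)(q + 4) vanishes at q ∈ {-4, -1, 4}.
Local minima of A (where A''>0): A(-4)=-64, A(2)=-64. Local minima of B: B(-4)=-512, B(4)=-2560.
So the global minimum of L is A(-4) + B(4) + 6 = -64 − 2560 + 6 = -2618, attained at (-4, 4).

-2618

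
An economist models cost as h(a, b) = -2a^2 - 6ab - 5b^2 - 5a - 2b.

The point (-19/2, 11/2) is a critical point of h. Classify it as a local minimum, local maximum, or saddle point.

The Hessian of h is constant: H = [[-4, -6], [-6, -10]].
det(H) = (-4)·(-10) − (-6)² = 4.
det(H) > 0 and tr(H) = -14 < 0, so H is negative definite and the point is a local maximum.

local maximum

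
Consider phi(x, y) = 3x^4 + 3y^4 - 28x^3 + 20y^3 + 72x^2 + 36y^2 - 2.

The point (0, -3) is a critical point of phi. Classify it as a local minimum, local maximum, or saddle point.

The mixed partial ∂²phi/∂x∂y is 0, so the Hessian at any point is diag(phi_xx, phi_yy) = diag(12(3x^2 - 14x + 12), 12(3y^2 + 10y + 6)).
At (0, -3): H = diag(144, 36).
Both eigenvalues are positive, so H is positive definite: a local minimum.

local minimum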